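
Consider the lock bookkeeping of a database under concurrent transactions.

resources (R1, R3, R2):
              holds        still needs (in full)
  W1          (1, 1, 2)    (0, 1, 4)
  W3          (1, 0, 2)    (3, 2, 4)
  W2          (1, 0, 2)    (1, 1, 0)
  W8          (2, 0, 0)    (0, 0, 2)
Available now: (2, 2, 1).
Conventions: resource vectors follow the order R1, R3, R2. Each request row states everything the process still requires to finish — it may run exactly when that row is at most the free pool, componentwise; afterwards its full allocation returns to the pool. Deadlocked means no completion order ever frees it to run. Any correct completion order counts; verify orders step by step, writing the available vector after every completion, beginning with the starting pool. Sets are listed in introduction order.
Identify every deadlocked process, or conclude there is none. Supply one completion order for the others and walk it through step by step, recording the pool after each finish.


Deadlocked: W1 and W3.
Key observation: the pool after W2, W8 is (5, 2, 3); every surviving request exceeds it in R2, so progress ends there.
The rest can finish in the order W2, W8. Verifying each step:
  pool = (2, 2, 1)
  W2: need (1, 1, 0) fits (2, 2, 1); releases (1, 0, 2), pool now (3, 2, 3)
  W8: need (0, 0, 2) fits (3, 2, 3); releases (2, 0, 0), pool now (5, 2, 3)
The blocked processes can never fit:
  W1 still needs (0, 1, 4) but only (5, 2, 3) is free — short on R2
  W3 still needs (3, 2, 4) but only (5, 2, 3) is free — short on R2


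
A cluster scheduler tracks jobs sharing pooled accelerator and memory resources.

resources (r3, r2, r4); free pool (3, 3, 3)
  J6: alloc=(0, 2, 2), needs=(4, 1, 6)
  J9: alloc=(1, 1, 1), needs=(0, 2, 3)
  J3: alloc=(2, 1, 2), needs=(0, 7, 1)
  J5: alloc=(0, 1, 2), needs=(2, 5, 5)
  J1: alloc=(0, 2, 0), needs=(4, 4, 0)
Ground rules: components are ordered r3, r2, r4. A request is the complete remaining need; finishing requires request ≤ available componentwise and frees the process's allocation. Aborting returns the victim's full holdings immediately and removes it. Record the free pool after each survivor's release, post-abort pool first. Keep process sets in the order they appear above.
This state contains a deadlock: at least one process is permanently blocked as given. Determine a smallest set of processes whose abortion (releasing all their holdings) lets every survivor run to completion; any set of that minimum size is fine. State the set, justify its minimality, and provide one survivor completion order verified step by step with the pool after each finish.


The answer: abort J5.
Key observation: before aborting J5, J3 was permanently blocked — no order could ever run it; afterwards it completes at step 3.
No smaller set exists: with zero aborts the deadlock remains.
The survivors complete as J9, J1, J3, J6. Walking it through (starting from the post-abort pool):
  pool = (3, 4, 5)
  run J9 (needs (0, 2, 3), free (3, 4, 5)); after release of (1, 1, 1) the pool is (4, 5, 6)
  run J1 (needs (4, 4, 0), free (4, 5, 6)); after release of (0, 2, 0) the pool is (4, 7, 6)
  run J3 (needs (0, 7, 1), free (4, 7, 6)); after release of (2, 1, 2) the pool is (6, 8, 8)
  run J6 (needs (4, 1, 6), free (6, 8, 8)); after release of (0, 2, 2) the pool is (6, 10, 10)


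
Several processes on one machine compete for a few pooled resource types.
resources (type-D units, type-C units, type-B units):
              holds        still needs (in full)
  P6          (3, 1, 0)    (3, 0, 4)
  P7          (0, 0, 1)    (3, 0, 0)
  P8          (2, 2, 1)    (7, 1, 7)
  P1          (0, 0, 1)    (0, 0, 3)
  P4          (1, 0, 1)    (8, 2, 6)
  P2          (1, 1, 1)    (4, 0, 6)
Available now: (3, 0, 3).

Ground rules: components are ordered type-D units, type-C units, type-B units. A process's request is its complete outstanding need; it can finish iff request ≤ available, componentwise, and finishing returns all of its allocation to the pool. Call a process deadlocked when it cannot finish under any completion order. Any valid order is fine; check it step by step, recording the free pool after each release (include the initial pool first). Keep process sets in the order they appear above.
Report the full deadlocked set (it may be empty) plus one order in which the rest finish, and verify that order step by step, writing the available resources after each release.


Deadlocked: P8, P4 and P2.
Key observation: the wall is type-B units: completing P7, P6, P1 brings the pool only to (6, 1, 5), and all the rest need more.
The rest can finish in the order P7, P6, P1. Step-by-step check:
  pool = (3, 0, 3)
  P7 needs (3, 0, 0) <= (3, 0, 3) -> finishes; pool += (0, 0, 1) = (3, 0, 4)
  P6 needs (3, 0, 4) <= (3, 0, 4) -> finishes; pool += (3, 1, 0) = (6, 1, 4)
  P1 needs (0, 0, 3) <= (6, 1, 4) -> finishes; pool += (0, 0, 1) = (6, 1, 5)
The blocked processes can never fit:
  blocked: P8 wants (7, 1, 7), pool (6, 1, 5) — not enough type-D units and type-B units
  blocked: P4 wants (8, 2, 6), pool (6, 1, 5) — not enough type-D units, type-C units and type-B units
  blocked: P2 wants (4, 0, 6), pool (6, 1, 5) — not enough type-B units


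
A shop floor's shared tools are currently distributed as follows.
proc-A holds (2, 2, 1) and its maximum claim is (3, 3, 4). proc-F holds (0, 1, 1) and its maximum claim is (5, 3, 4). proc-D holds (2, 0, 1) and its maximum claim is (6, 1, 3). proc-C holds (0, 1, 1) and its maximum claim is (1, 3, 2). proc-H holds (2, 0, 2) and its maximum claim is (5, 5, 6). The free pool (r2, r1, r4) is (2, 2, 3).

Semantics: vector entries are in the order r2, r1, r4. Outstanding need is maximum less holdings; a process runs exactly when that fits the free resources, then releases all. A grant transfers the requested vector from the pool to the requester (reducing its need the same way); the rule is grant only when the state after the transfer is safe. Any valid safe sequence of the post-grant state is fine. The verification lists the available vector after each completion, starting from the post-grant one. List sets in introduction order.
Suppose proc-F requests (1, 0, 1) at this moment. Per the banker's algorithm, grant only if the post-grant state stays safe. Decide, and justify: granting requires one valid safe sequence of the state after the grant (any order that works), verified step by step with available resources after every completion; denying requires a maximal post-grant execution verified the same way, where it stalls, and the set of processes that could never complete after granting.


GRANT. The post-grant state is safe; one safe sequence: proc-C, proc-A, proc-H, proc-D, proc-F.
Key observation: the transfer keeps a workable pool ((1, 2, 2)); proc-C starts the safe sequence.
Verifying the post-grant state step by step:
  pool = (1, 2, 2)
  run proc-C (needs (1, 2, 1), free (1, 2, 2)); after release of (0, 1, 1) the pool is (1, 3, 3)
  run proc-A (needs (1, 1, 3), free (1, 3, 3)); after release of (2, 2, 1) the pool is (3, 5, 4)
  run proc-H (needs (3, 5, 4), free (3, 5, 4)); after release of (2, 0, 2) the pool is (5, 5, 6)
  run proc-D (needs (4, 1, 2), free (5, 5, 6)); after release of (2, 0, 1) the pool is (7, 5, 7)
  run proc-F (needs (4, 2, 2), free (7, 5, 7)); after release of (1, 1, 2) the pool is (8, 6, 9)


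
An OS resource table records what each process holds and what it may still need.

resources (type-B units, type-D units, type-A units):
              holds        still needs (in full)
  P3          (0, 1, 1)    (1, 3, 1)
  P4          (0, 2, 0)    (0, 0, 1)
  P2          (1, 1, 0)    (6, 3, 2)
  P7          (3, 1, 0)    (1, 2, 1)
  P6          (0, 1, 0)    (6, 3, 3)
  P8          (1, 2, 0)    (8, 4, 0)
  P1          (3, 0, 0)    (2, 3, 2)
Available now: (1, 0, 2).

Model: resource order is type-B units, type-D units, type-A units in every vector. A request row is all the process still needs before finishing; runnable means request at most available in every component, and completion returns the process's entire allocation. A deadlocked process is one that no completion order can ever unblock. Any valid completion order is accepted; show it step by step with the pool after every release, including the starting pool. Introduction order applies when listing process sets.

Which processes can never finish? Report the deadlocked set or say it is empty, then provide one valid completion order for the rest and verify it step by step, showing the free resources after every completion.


No process is deadlocked.
Key observation: P4 can run right away; the returned allocation unlocks the remaining processes in turn.
The rest can finish in the order P4, P7, P3, P1, P2, P8, P6. Verifying each step:
  pool = (1, 0, 2)
  P4 needs (0, 0, 1) <= (1, 0, 2) -> finishes; pool += (0, 2, 0) = (1, 2, 2)
  P7 needs (1, 2, 1) <= (1, 2, 2) -> finishes; pool += (3, 1, 0) = (4, 3, 2)
  P3 needs (1, 3, 1) <= (4, 3, 2) -> finishes; pool += (0, 1, 1) = (4, 4, 3)
  P1 needs (2, 3, 2) <= (4, 4, 3) -> finishes; pool += (3, 0, 0) = (7, 4, 3)
  P2 needs (6, 3, 2) <= (7, 4, 3) -> finishes; pool += (1, 1, 0) = (8, 5, 3)
  P8 needs (8, 4, 0) <= (8, 5, 3) -> finishes; pool += (1, 2, 0) = (9, 7, 3)
  P6 needs (6, 3, 3) <= (9, 7, 3) -> finishes; pool += (0, 1, 0) = (9, 8, 3)


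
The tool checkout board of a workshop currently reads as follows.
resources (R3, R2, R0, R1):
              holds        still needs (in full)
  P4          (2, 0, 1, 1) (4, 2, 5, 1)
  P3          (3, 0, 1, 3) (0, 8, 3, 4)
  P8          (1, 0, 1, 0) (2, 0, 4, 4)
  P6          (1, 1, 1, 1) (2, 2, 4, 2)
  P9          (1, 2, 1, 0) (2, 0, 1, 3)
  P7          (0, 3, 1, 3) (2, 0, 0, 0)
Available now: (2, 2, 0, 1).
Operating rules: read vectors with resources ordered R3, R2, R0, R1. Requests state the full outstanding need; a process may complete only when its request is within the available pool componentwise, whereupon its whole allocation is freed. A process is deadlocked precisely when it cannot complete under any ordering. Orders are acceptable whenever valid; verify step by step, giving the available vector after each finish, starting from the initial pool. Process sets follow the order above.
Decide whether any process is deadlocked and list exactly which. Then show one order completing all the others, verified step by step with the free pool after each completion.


Deadlocked set: P4, P3, P8 and P6.
Key observation: R0 is the bottleneck — with P7, P9 done the pool holds (3, 7, 2, 4), short of every remaining need.
A valid finishing order for the others: P7, P9. Check, step by step:
  pool = (2, 2, 0, 1)
  P7 needs (2, 0, 0, 0) <= (2, 2, 0, 1) -> finishes; pool += (0, 3, 1, 3) = (2, 5, 1, 4)
  P9 needs (2, 0, 1, 3) <= (2, 5, 1, 4) -> finishes; pool += (1, 2, 1, 0) = (3, 7, 2, 4)
None of the blocked processes ever fits:
  blocked: P4 wants (4, 2, 5, 1), pool (3, 7, 2, 4) — not enough R3 and R0
  blocked: P3 wants (0, 8, 3, 4), pool (3, 7, 2, 4) — not enough R2 and R0
  blocked: P8 wants (2, 0, 4, 4), pool (3, 7, 2, 4) — not enough R0
  blocked: P6 wants (2, 2, 4, 2), pool (3, 7, 2, 4) — not enough R0


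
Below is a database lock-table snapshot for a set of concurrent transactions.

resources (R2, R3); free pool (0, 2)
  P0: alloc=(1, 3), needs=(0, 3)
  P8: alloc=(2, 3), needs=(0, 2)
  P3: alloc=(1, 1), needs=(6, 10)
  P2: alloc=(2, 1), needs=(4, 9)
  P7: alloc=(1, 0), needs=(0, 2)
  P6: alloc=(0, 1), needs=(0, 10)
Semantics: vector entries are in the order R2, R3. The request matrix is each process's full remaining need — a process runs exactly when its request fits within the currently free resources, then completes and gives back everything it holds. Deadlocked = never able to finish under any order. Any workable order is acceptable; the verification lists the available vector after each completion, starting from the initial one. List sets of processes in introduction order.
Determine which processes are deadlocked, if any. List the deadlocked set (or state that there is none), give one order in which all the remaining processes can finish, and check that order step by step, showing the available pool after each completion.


The deadlocked set is P3, P2 and P6.
Key observation: even finishing P8, P0, P7 leaves just (4, 8) free — too little R3 for any of the remaining processes.
The rest can finish in the order P8, P0, P7. Verifying each step:
  pool = (0, 2)
  P8 needs (0, 2) <= (0, 2) -> finishes; pool += (2, 3) = (2, 5)
  P0 needs (0, 3) <= (2, 5) -> finishes; pool += (1, 3) = (3, 8)
  P7 needs (0, 2) <= (3, 8) -> finishes; pool += (1, 0) = (4, 8)
The blocked processes can never fit:
  P3 still needs (6, 10) but only (4, 8) is free — short on R2 and R3
  P2 still needs (4, 9) but only (4, 8) is free — short on R3
  P6 still needs (0, 10) but only (4, 8) is free — short on R3


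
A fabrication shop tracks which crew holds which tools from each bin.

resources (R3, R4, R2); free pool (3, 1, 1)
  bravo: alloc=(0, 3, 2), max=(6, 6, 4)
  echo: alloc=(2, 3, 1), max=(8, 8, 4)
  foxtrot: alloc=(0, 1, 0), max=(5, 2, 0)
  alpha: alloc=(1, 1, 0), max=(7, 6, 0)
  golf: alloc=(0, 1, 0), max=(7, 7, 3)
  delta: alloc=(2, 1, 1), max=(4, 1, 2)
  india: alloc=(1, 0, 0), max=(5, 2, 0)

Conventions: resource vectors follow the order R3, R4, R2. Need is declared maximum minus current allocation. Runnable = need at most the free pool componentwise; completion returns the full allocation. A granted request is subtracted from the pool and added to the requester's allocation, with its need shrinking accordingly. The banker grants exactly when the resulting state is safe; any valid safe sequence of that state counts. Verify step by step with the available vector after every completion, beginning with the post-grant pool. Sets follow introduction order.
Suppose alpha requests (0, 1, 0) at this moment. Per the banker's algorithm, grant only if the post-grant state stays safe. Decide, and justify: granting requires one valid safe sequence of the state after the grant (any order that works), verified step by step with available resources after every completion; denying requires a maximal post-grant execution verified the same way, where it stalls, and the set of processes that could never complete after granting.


DENY. Granting would leave the state unsafe.
Key observation: even finishing delta, foxtrot, india leaves just (6, 2, 2) free — too little R4 for any of the remaining processes.
After a pretend grant, a maximal execution: delta, foxtrot, india — then nothing else fits. Check, step by step:
  pool = (3, 0, 1)
  run delta (needs (2, 0, 1), free (3, 0, 1)); after release of (2, 1, 1) the pool is (5, 1, 2)
  run foxtrot (needs (5, 1, 0), free (5, 1, 2)); after release of (0, 1, 0) the pool is (5, 2, 2)
  run india (needs (4, 2, 0), free (5, 2, 2)); after release of (1, 0, 0) the pool is (6, 2, 2)
  bravo still needs (6, 3, 2) but only (6, 2, 2) is free — short on R4
  echo still needs (6, 5, 3) but only (6, 2, 2) is free — short on R4 and R2
  alpha still needs (6, 4, 0) but only (6, 2, 2) is free — short on R4
  golf still needs (7, 6, 3) but only (6, 2, 2) is free — short on R3, R4 and R2
Processes that could never finish after the grant: bravo, echo, alpha and golf.


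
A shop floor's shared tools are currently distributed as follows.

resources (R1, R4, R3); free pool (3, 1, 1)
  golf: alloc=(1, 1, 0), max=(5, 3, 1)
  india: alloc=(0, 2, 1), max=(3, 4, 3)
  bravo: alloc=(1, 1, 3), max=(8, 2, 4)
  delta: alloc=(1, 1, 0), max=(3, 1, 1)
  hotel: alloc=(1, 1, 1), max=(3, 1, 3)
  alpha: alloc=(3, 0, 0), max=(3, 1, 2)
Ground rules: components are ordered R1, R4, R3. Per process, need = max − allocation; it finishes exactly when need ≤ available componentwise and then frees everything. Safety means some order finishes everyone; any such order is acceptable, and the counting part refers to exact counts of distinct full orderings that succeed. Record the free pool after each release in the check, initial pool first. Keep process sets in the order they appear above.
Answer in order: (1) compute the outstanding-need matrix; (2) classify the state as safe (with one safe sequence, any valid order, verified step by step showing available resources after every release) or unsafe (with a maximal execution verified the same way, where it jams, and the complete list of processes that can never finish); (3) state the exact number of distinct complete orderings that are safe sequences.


(1) Need matrix, components ordered R1, R4, R3:
  golf: (4, 2, 1)
  india: (3, 2, 2)
  bravo: (7, 1, 1)
  delta: (2, 0, 1)
  hotel: (2, 0, 2)
  alpha: (0, 1, 2)
(2) UNSAFE.
Key observation: after delta, golf the pool peaks at (5, 3, 1), and each blocked process is short somewhere: india on R3; bravo on R1; hotel on R3; alpha on R3.
The run delta, golf cannot be extended any further. Walking it through:
  pool = (3, 1, 1)
  run delta (needs (2, 0, 1), free (3, 1, 1)); after release of (1, 1, 0) the pool is (4, 2, 1)
  run golf (needs (4, 2, 1), free (4, 2, 1)); after release of (1, 1, 0) the pool is (5, 3, 1)
  india still needs (3, 2, 2) but only (5, 3, 1) is free — short on R3
  bravo still needs (7, 1, 1) but only (5, 3, 1) is free — short on R1
  hotel still needs (2, 0, 2) but only (5, 3, 1) is free — short on R3
  alpha still needs (0, 1, 2) but only (5, 3, 1) is free — short on R3
Permanently blocked: india, bravo, hotel and alpha.
(3) Precisely 0 of the possible complete orderings are safe sequences.


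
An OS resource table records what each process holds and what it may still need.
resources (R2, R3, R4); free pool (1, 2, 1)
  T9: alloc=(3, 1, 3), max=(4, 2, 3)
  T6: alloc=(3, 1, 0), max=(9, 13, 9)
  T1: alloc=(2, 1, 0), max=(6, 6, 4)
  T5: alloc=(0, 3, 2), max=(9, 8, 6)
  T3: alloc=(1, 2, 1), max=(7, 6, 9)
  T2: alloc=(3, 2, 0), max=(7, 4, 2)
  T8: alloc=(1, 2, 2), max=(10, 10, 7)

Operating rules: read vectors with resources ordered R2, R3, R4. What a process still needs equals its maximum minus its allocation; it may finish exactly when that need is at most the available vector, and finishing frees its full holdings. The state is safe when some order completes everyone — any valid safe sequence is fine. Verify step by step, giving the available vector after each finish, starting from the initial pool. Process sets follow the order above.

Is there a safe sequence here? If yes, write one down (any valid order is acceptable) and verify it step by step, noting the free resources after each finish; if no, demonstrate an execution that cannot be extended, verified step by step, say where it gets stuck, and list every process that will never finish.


SAFE. One safe sequence: T9, T2, T1, T5, T8, T3, T6.
Key observation: at T9 the run first touches a limit — (1, 1, 0) against (1, 2, 1), exact on a resource it actually requests.
Check, step by step:
  pool = (1, 2, 1)
  T9: need (1, 1, 0) fits (1, 2, 1); releases (3, 1, 3), pool now (4, 3, 4)
  T2: need (4, 2, 2) fits (4, 3, 4); releases (3, 2, 0), pool now (7, 5, 4)
  T1: need (4, 5, 4) fits (7, 5, 4); releases (2, 1, 0), pool now (9, 6, 4)
  T5: need (9, 5, 4) fits (9, 6, 4); releases (0, 3, 2), pool now (9, 9, 6)
  T8: need (9, 8, 5) fits (9, 9, 6); releases (1, 2, 2), pool now (10, 11, 8)
  T3: need (6, 4, 8) fits (10, 11, 8); releases (1, 2, 1), pool now (11, 13, 9)
  T6: need (6, 12, 9) fits (11, 13, 9); releases (3, 1, 0), pool now (14, 14, 9)


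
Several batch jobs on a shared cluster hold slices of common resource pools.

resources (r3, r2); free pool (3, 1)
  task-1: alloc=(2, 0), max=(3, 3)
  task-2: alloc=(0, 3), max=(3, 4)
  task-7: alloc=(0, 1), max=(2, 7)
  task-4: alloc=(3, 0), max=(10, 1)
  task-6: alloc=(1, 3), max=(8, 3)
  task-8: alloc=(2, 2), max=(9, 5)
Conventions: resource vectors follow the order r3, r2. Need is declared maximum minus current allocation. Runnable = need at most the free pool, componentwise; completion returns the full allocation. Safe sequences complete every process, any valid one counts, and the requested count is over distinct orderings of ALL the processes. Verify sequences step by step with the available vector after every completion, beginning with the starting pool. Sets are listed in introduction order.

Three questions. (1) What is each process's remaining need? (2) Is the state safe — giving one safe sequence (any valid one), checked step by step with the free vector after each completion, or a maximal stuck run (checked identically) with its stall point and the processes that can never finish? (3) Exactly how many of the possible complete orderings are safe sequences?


(1) Need matrix, components ordered r3, r2:
  task-1: (1, 3)
  task-2: (3, 1)
  task-7: (2, 6)
  task-4: (7, 1)
  task-6: (7, 0)
  task-8: (7, 3)
(2) UNSAFE.
Key observation: after task-2, task-1 the pool peaks at (5, 4), and each blocked process is short somewhere: task-7 on r2; task-4 on r3; task-6 on r3; task-8 on r3.
A maximal execution: task-2, task-1 — then nothing else fits. Walking it through:
  pool = (3, 1)
  task-2: need (3, 1) fits (3, 1); releases (0, 3), pool now (3, 4)
  task-1: need (1, 3) fits (3, 4); releases (2, 0), pool now (5, 4)
  task-7 still needs (2, 6) but only (5, 4) is free — short on r2
  task-4 still needs (7, 1) but only (5, 4) is free — short on r3
  task-6 still needs (7, 0) but only (5, 4) is free — short on r3
  task-8 still needs (7, 3) but only (5, 4) is free — short on r3
Never able to finish: task-7, task-4, task-6 and task-8.
(3) The exact count: 0 of the possible complete orderings are safe sequences.


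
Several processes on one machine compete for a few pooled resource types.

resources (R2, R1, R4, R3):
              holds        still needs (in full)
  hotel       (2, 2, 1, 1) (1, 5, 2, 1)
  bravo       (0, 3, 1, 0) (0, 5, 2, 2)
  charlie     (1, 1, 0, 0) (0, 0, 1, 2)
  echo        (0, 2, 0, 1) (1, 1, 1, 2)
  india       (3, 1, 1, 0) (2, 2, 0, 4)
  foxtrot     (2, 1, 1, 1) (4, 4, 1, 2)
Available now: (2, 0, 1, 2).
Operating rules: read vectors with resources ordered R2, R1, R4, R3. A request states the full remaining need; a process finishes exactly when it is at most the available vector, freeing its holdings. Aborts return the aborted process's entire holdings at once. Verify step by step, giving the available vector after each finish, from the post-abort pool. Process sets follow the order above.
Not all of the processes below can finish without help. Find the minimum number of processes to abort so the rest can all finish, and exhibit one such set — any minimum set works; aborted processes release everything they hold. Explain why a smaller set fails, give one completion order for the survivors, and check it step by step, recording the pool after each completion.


Minimum abort set: bravo.
Key observation: hotel had no path to completion before; after the abort of bravo ((0, 3, 1, 0) returned), step 3 is where it fits.
No smaller set exists: with zero aborts the deadlock remains.
One survivor order: echo, charlie, hotel, india, foxtrot. Walking it through (post-abort pool first):
  pool = (2, 3, 2, 2)
  echo: need (1, 1, 1, 2) fits (2, 3, 2, 2); releases (0, 2, 0, 1), pool now (2, 5, 2, 3)
  charlie: need (0, 0, 1, 2) fits (2, 5, 2, 3); releases (1, 1, 0, 0), pool now (3, 6, 2, 3)
  hotel: need (1, 5, 2, 1) fits (3, 6, 2, 3); releases (2, 2, 1, 1), pool now (5, 8, 3, 4)
  india: need (2, 2, 0, 4) fits (5, 8, 3, 4); releases (3, 1, 1, 0), pool now (8, 9, 4, 4)
  foxtrot: need (4, 4, 1, 2) fits (8, 9, 4, 4); releases (2, 1, 1, 1), pool now (10, 10, 5, 5)


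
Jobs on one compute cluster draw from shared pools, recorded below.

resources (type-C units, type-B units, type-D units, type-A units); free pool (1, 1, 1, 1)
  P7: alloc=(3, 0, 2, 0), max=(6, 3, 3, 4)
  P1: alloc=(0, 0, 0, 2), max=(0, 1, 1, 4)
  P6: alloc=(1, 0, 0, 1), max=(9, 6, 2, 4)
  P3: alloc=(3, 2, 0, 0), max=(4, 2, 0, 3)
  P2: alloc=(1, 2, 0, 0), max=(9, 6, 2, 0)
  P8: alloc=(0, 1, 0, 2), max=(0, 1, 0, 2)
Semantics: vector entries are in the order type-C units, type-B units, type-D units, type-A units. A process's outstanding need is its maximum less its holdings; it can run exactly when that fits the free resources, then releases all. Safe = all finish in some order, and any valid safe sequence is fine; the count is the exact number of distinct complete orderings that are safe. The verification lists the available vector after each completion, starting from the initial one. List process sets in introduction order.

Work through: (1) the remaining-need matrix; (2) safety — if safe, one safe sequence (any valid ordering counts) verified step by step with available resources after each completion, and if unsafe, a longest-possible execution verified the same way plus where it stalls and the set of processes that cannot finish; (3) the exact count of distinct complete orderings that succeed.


(1) Outstanding need per process (order type-C units, type-B units, type-D units, type-A units):
  P7: (3, 3, 1, 4)
  P1: (0, 1, 1, 2)
  P6: (8, 6, 2, 3)
  P3: (1, 0, 0, 3)
  P2: (8, 4, 2, 0)
  P8: (0, 0, 0, 0)
(2) UNSAFE — no complete ordering exists.
Key observation: after P8, P1, P3, P7 complete, (7, 4, 3, 5) is the best the pool ever gets, yet each leftover process wants more type-C units.
A maximal execution: P8, P1, P3, P7 — then nothing else fits. Step-by-step check:
  pool = (1, 1, 1, 1)
  P8: need (0, 0, 0, 0) fits (1, 1, 1, 1); releases (0, 1, 0, 2), pool now (1, 2, 1, 3)
  P1: need (0, 1, 1, 2) fits (1, 2, 1, 3); releases (0, 0, 0, 2), pool now (1, 2, 1, 5)
  P3: need (1, 0, 0, 3) fits (1, 2, 1, 5); releases (3, 2, 0, 0), pool now (4, 4, 1, 5)
  P7: need (3, 3, 1, 4) fits (4, 4, 1, 5); releases (3, 0, 2, 0), pool now (7, 4, 3, 5)
  blocked: P6 wants (8, 6, 2, 3), pool (7, 4, 3, 5) — not enough type-C units and type-B units
  blocked: P2 wants (8, 4, 2, 0), pool (7, 4, 3, 5) — not enough type-C units
Processes that can never finish: P6 and P2.
(3) The exact count: 0 of the possible complete orderings are safe sequences.


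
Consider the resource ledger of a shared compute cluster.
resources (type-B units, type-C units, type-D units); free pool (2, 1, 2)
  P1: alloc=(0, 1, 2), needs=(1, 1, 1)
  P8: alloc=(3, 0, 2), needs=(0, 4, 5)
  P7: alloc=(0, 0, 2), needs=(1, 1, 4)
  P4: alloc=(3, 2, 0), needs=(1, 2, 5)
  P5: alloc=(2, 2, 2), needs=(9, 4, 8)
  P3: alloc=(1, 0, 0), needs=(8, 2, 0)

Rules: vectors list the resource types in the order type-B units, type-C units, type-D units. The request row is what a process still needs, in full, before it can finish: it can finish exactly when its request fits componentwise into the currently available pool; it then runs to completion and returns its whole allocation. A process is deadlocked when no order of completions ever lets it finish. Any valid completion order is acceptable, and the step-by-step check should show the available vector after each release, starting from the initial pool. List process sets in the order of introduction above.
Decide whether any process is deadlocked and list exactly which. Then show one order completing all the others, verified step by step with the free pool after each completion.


No process is deadlocked.
Key observation: no deadlock: P1 fits now, and the freed resources carry the rest through.
One completion order for the rest: P1, P7, P4, P8, P3, P5. Verifying each step:
  pool = (2, 1, 2)
  run P1 (needs (1, 1, 1), free (2, 1, 2)); after release of (0, 1, 2) the pool is (2, 2, 4)
  run P7 (needs (1, 1, 4), free (2, 2, 4)); after release of (0, 0, 2) the pool is (2, 2, 6)
  run P4 (needs (1, 2, 5), free (2, 2, 6)); after release of (3, 2, 0) the pool is (5, 4, 6)
  run P8 (needs (0, 4, 5), free (5, 4, 6)); after release of (3, 0, 2) the pool is (8, 4, 8)
  run P3 (needs (8, 2, 0), free (8, 4, 8)); after release of (1, 0, 0) the pool is (9, 4, 8)
  run P5 (needs (9, 4, 8), free (9, 4, 8)); after release of (2, 2, 2) the pool is (11, 6, 10)


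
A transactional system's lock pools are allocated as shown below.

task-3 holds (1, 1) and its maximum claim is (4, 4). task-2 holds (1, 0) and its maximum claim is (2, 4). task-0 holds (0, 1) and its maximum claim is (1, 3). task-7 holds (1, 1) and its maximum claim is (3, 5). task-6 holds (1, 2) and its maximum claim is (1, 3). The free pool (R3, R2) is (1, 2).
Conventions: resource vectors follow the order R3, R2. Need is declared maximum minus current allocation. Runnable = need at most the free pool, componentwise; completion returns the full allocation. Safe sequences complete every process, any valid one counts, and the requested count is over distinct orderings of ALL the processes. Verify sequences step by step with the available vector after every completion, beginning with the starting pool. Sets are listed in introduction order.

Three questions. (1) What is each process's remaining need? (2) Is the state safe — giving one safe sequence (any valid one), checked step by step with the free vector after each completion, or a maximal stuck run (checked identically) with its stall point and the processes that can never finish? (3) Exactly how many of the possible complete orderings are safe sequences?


(1) Remaining need (order R3, R2):
  task-3: (3, 3)
  task-2: (1, 4)
  task-0: (1, 2)
  task-7: (2, 4)
  task-6: (0, 1)
(2) SAFE — a valid safe sequence is task-6, task-2, task-0, task-3, task-7.
Key observation: task-2 marks the first exact bind of the order: its need (1, 4) fits the free (2, 4) with zero slack on a requested resource.
Verifying each step:
  pool = (1, 2)
  task-6: need (0, 1) fits (1, 2); releases (1, 2), pool now (2, 4)
  task-2: need (1, 4) fits (2, 4); releases (1, 0), pool now (3, 4)
  task-0: need (1, 2) fits (3, 4); releases (0, 1), pool now (3, 5)
  task-3: need (3, 3) fits (3, 5); releases (1, 1), pool now (4, 6)
  task-7: need (2, 4) fits (4, 6); releases (1, 1), pool now (5, 7)
(3) Precisely 20 of the possible complete orderings are safe sequences.


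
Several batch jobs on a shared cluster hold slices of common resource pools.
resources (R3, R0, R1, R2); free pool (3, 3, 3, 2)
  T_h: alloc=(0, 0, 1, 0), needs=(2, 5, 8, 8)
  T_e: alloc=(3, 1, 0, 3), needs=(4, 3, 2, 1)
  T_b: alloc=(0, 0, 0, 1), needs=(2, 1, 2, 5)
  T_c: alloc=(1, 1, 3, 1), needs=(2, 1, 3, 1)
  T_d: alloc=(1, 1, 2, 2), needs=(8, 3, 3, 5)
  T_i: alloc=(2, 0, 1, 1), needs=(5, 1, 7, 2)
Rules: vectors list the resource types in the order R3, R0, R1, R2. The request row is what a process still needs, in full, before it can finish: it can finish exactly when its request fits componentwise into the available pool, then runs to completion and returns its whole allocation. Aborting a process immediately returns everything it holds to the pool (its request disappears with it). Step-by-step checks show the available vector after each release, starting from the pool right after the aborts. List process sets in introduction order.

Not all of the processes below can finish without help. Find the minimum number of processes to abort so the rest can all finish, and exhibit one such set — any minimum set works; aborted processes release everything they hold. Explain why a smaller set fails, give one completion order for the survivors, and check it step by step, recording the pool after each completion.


The answer: abort T_d.
Key observation: T_h was stuck for good until T_d gave back (1, 1, 2, 2); in the order shown it finishes at step 4.
Why nothing smaller works: aborting no one leaves the state deadlocked as given.
The survivors complete as T_c, T_b, T_e, T_h, T_i. Walking it through (starting from the post-abort pool):
  pool = (4, 4, 5, 4)
  T_c needs (2, 1, 3, 1) <= (4, 4, 5, 4) -> finishes; pool += (1, 1, 3, 1) = (5, 5, 8, 5)
  T_b needs (2, 1, 2, 5) <= (5, 5, 8, 5) -> finishes; pool += (0, 0, 0, 1) = (5, 5, 8, 6)
  T_e needs (4, 3, 2, 1) <= (5, 5, 8, 6) -> finishes; pool += (3, 1, 0, 3) = (8, 6, 8, 9)
  T_h needs (2, 5, 8, 8) <= (8, 6, 8, 9) -> finishes; pool += (0, 0, 1, 0) = (8, 6, 9, 9)
  T_i needs (5, 1, 7, 2) <= (8, 6, 9, 9) -> finishes; pool += (2, 0, 1, 1) = (10, 6, 10, 10)


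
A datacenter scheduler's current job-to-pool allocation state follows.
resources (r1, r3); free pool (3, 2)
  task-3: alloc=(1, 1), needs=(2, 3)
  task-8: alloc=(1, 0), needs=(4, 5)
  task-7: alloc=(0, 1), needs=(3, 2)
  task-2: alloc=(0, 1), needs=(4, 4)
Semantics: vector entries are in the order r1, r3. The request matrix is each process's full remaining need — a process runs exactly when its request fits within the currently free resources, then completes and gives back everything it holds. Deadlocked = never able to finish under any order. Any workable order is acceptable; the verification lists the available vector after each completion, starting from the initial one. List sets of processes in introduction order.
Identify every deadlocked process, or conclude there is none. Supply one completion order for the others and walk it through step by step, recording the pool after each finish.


No process is deadlocked.
Key observation: starting with task-7, each completion frees enough for the next — no one is permanently blocked.
One completion order for the rest: task-7, task-3, task-2, task-8. Step-by-step check:
  pool = (3, 2)
  run task-7 (needs (3, 2), free (3, 2)); after release of (0, 1) the pool is (3, 3)
  run task-3 (needs (2, 3), free (3, 3)); after release of (1, 1) the pool is (4, 4)
  run task-2 (needs (4, 4), free (4, 4)); after release of (0, 1) the pool is (4, 5)
  run task-8 (needs (4, 5), free (4, 5)); after release of (1, 0) the pool is (5, 5)


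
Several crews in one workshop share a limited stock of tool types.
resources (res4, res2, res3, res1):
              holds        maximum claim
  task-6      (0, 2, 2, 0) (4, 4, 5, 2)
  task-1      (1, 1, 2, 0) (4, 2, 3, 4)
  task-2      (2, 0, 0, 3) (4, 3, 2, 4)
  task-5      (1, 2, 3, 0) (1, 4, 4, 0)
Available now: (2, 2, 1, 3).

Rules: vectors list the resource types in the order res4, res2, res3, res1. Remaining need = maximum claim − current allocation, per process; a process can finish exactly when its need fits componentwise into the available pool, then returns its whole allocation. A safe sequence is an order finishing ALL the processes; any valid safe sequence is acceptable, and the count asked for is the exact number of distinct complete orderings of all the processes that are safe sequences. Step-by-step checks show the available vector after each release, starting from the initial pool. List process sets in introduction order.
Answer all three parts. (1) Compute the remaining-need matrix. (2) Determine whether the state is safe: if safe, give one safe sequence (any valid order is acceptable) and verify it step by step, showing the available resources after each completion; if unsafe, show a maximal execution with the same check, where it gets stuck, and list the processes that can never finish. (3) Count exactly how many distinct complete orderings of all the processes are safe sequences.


(1) Need matrix, components ordered res4, res2, res3, res1:
  task-6: (4, 2, 3, 2)
  task-1: (3, 1, 1, 4)
  task-2: (2, 3, 2, 1)
  task-5: (0, 2, 1, 0)
(2) The state is SAFE; one workable sequence: task-5, task-2, task-6, task-1.
Key observation: task-5 is the earliest step where a requested resource binds exactly: need (0, 2, 1, 0), pool (2, 2, 1, 3) at its turn.
Step-by-step check:
  pool = (2, 2, 1, 3)
  task-5: need (0, 2, 1, 0) fits (2, 2, 1, 3); releases (1, 2, 3, 0), pool now (3, 4, 4, 3)
  task-2: need (2, 3, 2, 1) fits (3, 4, 4, 3); releases (2, 0, 0, 3), pool now (5, 4, 4, 6)
  task-6: need (4, 2, 3, 2) fits (5, 4, 4, 6); releases (0, 2, 2, 0), pool now (5, 6, 6, 6)
  task-1: need (3, 1, 1, 4) fits (5, 6, 6, 6); releases (1, 1, 2, 0), pool now (6, 7, 8, 6)
(3) Precisely 2 of the possible complete orderings are safe sequences.


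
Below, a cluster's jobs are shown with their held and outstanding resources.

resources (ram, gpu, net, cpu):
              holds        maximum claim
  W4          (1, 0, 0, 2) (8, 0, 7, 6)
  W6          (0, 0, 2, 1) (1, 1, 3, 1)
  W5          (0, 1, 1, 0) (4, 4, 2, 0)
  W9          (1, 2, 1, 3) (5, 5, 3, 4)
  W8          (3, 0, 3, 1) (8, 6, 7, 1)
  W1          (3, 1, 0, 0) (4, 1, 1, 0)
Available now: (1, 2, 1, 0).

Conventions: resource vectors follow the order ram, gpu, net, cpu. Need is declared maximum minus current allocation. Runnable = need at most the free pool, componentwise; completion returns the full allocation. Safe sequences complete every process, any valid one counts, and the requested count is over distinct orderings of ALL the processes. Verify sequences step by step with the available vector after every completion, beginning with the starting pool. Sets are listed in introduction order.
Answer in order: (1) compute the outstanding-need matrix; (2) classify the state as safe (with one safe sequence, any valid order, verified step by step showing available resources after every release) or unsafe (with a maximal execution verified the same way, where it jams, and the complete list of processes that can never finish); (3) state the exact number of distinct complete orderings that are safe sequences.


(1) Need matrix, components ordered ram, gpu, net, cpu:
  W4: (7, 0, 7, 4)
  W6: (1, 1, 1, 0)
  W5: (4, 3, 1, 0)
  W9: (4, 3, 2, 1)
  W8: (5, 6, 4, 0)
  W1: (1, 0, 1, 0)
(2) SAFE. One safe sequence: W6, W1, W9, W5, W8, W4.
Key observation: the order's first zero-slack moment is W6 ((1, 1, 1, 0) needed, (1, 2, 1, 0) free — a requested resource with nothing to spare).
Step-by-step check:
  pool = (1, 2, 1, 0)
  W6 needs (1, 1, 1, 0) <= (1, 2, 1, 0) -> finishes; pool += (0, 0, 2, 1) = (1, 2, 3, 1)
  W1 needs (1, 0, 1, 0) <= (1, 2, 3, 1) -> finishes; pool += (3, 1, 0, 0) = (4, 3, 3, 1)
  W9 needs (4, 3, 2, 1) <= (4, 3, 3, 1) -> finishes; pool += (1, 2, 1, 3) = (5, 5, 4, 4)
  W5 needs (4, 3, 1, 0) <= (5, 5, 4, 4) -> finishes; pool += (0, 1, 1, 0) = (5, 6, 5, 4)
  W8 needs (5, 6, 4, 0) <= (5, 6, 5, 4) -> finishes; pool += (3, 0, 3, 1) = (8, 6, 8, 5)
  W4 needs (7, 0, 7, 4) <= (8, 6, 8, 5) -> finishes; pool += (1, 0, 0, 2) = (9, 6, 8, 7)
(3) Exactly 5 of the possible complete orderings are safe sequences.


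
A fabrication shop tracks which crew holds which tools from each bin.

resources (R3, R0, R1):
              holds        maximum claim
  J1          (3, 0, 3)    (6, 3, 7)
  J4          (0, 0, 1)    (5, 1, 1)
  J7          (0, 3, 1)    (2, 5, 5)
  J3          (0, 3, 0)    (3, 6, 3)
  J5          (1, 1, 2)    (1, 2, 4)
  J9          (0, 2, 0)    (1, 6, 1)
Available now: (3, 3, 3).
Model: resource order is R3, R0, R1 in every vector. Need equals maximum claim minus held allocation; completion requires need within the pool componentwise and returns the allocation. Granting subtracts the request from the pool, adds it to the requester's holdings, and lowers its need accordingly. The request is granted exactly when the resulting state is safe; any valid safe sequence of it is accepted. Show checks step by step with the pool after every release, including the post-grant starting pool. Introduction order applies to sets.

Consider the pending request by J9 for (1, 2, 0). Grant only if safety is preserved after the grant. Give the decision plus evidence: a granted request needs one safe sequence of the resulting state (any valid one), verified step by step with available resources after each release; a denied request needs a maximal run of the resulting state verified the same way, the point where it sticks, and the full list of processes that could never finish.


GRANT: granting preserves safety; a valid post-grant sequence is J5, J7, J3, J9, J1, J4.
Key observation: even at the reduced pool (2, 1, 3), J5 fits immediately, so safety survives the grant.
Check on the post-grant state, step by step:
  pool = (2, 1, 3)
  J5: need (0, 1, 2) fits (2, 1, 3); releases (1, 1, 2), pool now (3, 2, 5)
  J7: need (2, 2, 4) fits (3, 2, 5); releases (0, 3, 1), pool now (3, 5, 6)
  J3: need (3, 3, 3) fits (3, 5, 6); releases (0, 3, 0), pool now (3, 8, 6)
  J9: need (0, 2, 1) fits (3, 8, 6); releases (1, 4, 0), pool now (4, 12, 6)
  J1: need (3, 3, 4) fits (4, 12, 6); releases (3, 0, 3), pool now (7, 12, 9)
  J4: need (5, 1, 0) fits (7, 12, 9); releases (0, 0, 1), pool now (7, 12, 10)


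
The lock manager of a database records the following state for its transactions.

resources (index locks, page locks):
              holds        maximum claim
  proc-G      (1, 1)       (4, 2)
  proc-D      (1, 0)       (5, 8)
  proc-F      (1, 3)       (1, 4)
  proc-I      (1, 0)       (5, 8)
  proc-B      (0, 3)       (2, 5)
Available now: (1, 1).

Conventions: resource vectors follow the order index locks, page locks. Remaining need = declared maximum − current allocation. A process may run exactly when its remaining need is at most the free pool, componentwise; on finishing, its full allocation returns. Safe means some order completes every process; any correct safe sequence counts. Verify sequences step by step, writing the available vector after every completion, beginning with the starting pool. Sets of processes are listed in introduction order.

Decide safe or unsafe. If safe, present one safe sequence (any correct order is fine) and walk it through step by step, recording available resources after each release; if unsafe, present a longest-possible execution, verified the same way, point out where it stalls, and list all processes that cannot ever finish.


UNSAFE.
Key observation: once proc-F, proc-B finish, the pool peaks at (2, 7) — and every remaining process still needs more index locks than that.
A maximal execution: proc-F, proc-B — then nothing else fits. Check, step by step:
  pool = (1, 1)
  proc-F: need (0, 1) fits (1, 1); releases (1, 3), pool now (2, 4)
  proc-B: need (2, 2) fits (2, 4); releases (0, 3), pool now (2, 7)
  blocked: proc-G wants (3, 1), pool (2, 7) — not enough index locks
  blocked: proc-D wants (4, 8), pool (2, 7) — not enough index locks and page locks
  blocked: proc-I wants (4, 8), pool (2, 7) — not enough index locks and page locks
Never able to finish: proc-G, proc-D and proc-I.
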